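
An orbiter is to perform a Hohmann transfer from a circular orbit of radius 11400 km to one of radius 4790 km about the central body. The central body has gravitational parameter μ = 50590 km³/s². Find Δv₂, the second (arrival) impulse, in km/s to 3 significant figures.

The Hohmann ellipse has a_t = (r₁ + r₂)/2 = 8095 km.
Circular speed at r = 4790 km: v_c = √(μ/r) = 3.24986 km/s.
Transfer-orbit speed at the same r (vis-viva, a = a_t): v_t = √[μ(2/r − 1/a_t)] = 3.85664 km/s.
Δv₂ = |v_t − v_c| = |3.85664 − 3.24986| = 0.6068 km/s.

Δv₂ = 0.607 km/s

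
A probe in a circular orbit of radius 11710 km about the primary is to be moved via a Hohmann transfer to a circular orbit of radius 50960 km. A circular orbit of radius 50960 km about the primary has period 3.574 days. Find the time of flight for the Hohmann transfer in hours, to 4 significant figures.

t = 20.68 hours

From Kepler's third law T² = 4π²r³/μ at r = 50960 km, T = 3.574 days = 3.574 × 86400 s = 3.087936×10^5 s: μ = 4π²r³/T² = 54791.3 km³/s².
Semi-major axis of the transfer orbit: a_t = (11710 + 50960)/2 = 31335 km.
Transfer time t = π√(a_t³/μ) = π√((31335)³ / 54791.3) = 74450 s.
Converting: 74450 s ÷ 3600 s/hour = 20.68 hours.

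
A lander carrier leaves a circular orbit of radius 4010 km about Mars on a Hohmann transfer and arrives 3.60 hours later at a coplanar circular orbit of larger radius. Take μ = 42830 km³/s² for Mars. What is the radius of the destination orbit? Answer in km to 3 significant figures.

Transfer time t = 3.60 hours = 12960 s, and t = π√(a_t³/μ).
So a_t = (μ t²/π²)^(1/3) = (42830 × (12960)² / π²)^(1/3) = 8999.5 km.
Since a_t = (r₁ + r₂)/2, r₂ = 2a_t − r₁ = 2×8999.5 − 4010 = 13989 km.

r₂ = 14000 km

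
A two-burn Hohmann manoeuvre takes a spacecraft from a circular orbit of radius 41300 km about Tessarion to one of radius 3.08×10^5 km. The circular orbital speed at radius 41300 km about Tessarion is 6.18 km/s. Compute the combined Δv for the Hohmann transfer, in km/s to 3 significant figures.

From the circular-orbit relation v² = μ/r at r = 41300 km: μ = v²r = (6.18)² × 41300 = 1.57735×10^6 km³/s².
Semi-major axis of the transfer orbit: a_t = (41300 + 3.080×10^5)/2 = 1.7465×10^5 km.
Circular speed at r₁: v₁ = √(μ/r₁) = √(1.57735×10^6/41300) = 6.1800 km/s.
Transfer-orbit speed at r₁ (v² = μ(2/r − 1/a)): v_p = √[μ(2/r₁ − 1/a_t)] = 8.2069 km/s.
First burn Δv₁ = |v_p − v₁| = 2.0269 km/s.
At r₂, v₂ = √(μ/r₂) = 2.2630 km/s.
Transfer-orbit speed at r₂: v_a = √[μ(2/r₂ − 1/a_t)] = 1.1005 km/s.
Second burn Δv₂ = |v₂ − v_a| = 1.1625 km/s.
Δv = Δv₁ + Δv₂ = 2.0269 + 1.1625 = 3.189 km/s.

Δv = 3.19 km/s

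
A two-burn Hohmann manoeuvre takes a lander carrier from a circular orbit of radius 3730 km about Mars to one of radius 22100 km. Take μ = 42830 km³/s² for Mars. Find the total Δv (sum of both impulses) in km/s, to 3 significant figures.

Transfer-ellipse semi-major axis a_t = (r₁ + r₂)/2 = (3730 + 22100)/2 = 12915 km.
At r₁ the circular-orbit speed is v₁ = √(μ/r₁) = 3.389 km/s.
Transfer-orbit speed at r₁ (vis-viva): v_p = √[μ(2/r₁ − 1/a_t)] = 4.433 km/s.
First burn Δv₁ = |v_p − v₁| = 1.044 km/s.
At r₂, v₂ = √(μ/r₂) = 1.3921 km/s.
Transfer-orbit speed at r₂: v_a = √[μ(2/r₂ − 1/a_t)] = 0.74814 km/s.
Second burn Δv₂ = |v₂ − v_a| = 0.6440 km/s.
Δv = Δv₁ + Δv₂ = 1.044 + 0.6440 = 1.688 km/s.

Δv = 1.69 km/s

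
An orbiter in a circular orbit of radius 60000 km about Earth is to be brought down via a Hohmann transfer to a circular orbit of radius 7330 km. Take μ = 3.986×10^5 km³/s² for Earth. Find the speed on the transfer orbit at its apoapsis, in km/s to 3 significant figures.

The Hohmann ellipse has a_t = (r₁ + r₂)/2 = 33665 km.
The apoapsis of the transfer ellipse is at r = 60000 km.
Vis-viva: v = √[μ(2/r − 1/a_t)] = √[3.986×10^5 × (2/60000 − 1/33665)] = 1.203 km/s.

v = 1.20 km/s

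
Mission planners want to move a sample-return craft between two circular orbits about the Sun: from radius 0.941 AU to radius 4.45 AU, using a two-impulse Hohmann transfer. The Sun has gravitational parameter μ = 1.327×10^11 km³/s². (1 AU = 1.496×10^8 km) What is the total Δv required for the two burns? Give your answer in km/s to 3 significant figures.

In km: r₁ = 0.941 × 1.496×10^8 = 1.407736×10^8 km; r₂ = 4.45 × 1.496×10^8 = 6.6572×10^8 km.
The Hohmann ellipse has a_t = (r₁ + r₂)/2 = 4.032468×10^8 km.
Circular speed at r₁: v₁ = √(μ/r₁) = √(1.327×10^11/1.407736×10^8) = 30.703 km/s.
Transfer-orbit speed at r₁ (v² = μ(2/r − 1/a)): v_p = √[μ(2/r₁ − 1/a_t)] = 39.449 km/s.
First burn Δv₁ = |v_p − v₁| = 8.746 km/s.
At r₂, v₂ = √(μ/r₂) = 14.119 km/s.
Transfer-orbit speed at r₂: v_a = √[μ(2/r₂ − 1/a_t)] = 8.3419 km/s.
Second burn Δv₂ = |v₂ − v_a| = 5.777 km/s.
Total Δv = Δv₁ + Δv₂ = 14.52 km/s.

Δv = 14.5 km/s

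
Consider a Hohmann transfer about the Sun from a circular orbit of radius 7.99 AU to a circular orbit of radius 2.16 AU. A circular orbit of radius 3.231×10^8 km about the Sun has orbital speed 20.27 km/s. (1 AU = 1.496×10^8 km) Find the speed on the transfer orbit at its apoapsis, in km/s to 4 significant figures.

From the circular-orbit relation v² = μ/r at r = 3.231×10^8 km: μ = v²r = (20.27)² × 3.231×10^8 = 1.32753×10^11 km³/s².
In km: r₁ = 7.99 × 1.496×10^8 = 1.195304×10^9 km; r₂ = 2.16 × 1.496×10^8 = 3.23136×10^8 km.
Semi-major axis of the transfer orbit: a_t = (1.195304×10^9 + 3.23136×10^8)/2 = 7.5922×10^8 km.
At apoapsis, r = 1.195304×10^9 km.
From the vis-viva equation, v = √[μ(2/r − 1/a_t)] = 6.875 km/s.

v = 6.875 km/s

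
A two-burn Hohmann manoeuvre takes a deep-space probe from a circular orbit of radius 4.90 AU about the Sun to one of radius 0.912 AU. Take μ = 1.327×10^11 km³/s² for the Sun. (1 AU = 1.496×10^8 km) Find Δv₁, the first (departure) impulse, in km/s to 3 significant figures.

In km: r₁ = 4.90 × 1.496×10^8 = 7.3304×10^8 km; r₂ = 0.912 × 1.496×10^8 = 1.364352×10^8 km.
The Hohmann ellipse has a_t = (r₁ + r₂)/2 = 4.347376×10^8 km.
On the circular orbit at r = 7.3304×10^8 km, v_c = √(μ/r) = 13.4546 km/s.
Transfer-orbit speed at the same r (vis-viva, a = a_t): v_t = √[μ(2/r − 1/a_t)] = 7.53739 km/s.
Δv₁ = |v_t − v_c| = |7.53739 − 13.4546| = 5.917 km/s.

Δv₁ = 5.92 km/s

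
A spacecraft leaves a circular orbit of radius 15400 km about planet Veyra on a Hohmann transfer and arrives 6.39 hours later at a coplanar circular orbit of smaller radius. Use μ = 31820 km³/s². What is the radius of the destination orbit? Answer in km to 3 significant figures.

r₂ = 8500 km

Transfer time t = 6.39 hours = 23004 s, and t = π√(a_t³/μ).
So a_t = (μ t²/π²)^(1/3) = (31820 × (23004)² / π²)^(1/3) = 11949 km.
Since a_t = (r₁ + r₂)/2, r₂ = 2a_t − r₁ = 2×11949 − 15400 = 8498 km.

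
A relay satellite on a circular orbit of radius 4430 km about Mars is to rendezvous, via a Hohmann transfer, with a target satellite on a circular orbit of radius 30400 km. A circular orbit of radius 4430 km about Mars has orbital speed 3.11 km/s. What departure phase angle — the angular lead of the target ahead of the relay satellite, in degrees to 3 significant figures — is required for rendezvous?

From the circular-orbit relation v² = μ/r at r = 4430 km: μ = v²r = (3.11)² × 4430 = 42847.4 km³/s².
The Hohmann ellipse has a_t = (r₁ + r₂)/2 = 17415 km.
Transfer time t = π√(a_t³/μ) = 34879.7 s.
Target angular speed ω₂ = √(μ/r₂³) = 3.90528×10^-5 rad/s.
Angle swept by the target during transfer: ω₂·t = 1.36215 rad = 78.05°.
The relay satellite traverses 180° on the transfer ellipse, so the target must lead by 180° − 78.05° = 102°.

φ = 102°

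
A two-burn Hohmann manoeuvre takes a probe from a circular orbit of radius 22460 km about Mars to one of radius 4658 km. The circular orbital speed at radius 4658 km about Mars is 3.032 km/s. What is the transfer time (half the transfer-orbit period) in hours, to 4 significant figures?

t = 6.658 hours

From the circular-orbit relation v² = μ/r at r = 4658 km: μ = v²r = (3.032)² × 4658 = 42821.1 km³/s².
Semi-major axis of the transfer orbit: a_t = (22460 + 4658)/2 = 13559 km.
By Kepler's third law the transfer-orbit period is T = 2π√(a_t³/μ), so t = T/2 = 23970 s.
Converting: 23970 s ÷ 3600 s/hour = 6.658 hours.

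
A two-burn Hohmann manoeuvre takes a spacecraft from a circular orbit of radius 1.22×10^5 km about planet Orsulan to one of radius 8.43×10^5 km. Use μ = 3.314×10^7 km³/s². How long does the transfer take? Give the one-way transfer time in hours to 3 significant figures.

t = 50.8 hours

Transfer-ellipse semi-major axis a_t = (r₁ + r₂)/2 = (1.220×10^5 + 8.430×10^5)/2 = 4.825×10^5 km.
Half the transfer-orbit period gives t = π√(a_t³/μ) = 1.829×10^5 s.
Converting: 1.829×10^5 s ÷ 3600 s/hour = 50.8 hours.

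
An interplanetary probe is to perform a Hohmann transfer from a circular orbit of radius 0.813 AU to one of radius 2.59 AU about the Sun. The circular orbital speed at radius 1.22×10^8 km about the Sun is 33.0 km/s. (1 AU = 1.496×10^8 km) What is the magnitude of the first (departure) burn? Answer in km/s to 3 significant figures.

From the circular-orbit relation v² = μ/r at r = 1.22×10^8 km: μ = v²r = (33.0)² × 1.22×10^8 = 1.32858×10^11 km³/s².
In km: r₁ = 0.813 × 1.496×10^8 = 1.216248×10^8 km; r₂ = 2.59 × 1.496×10^8 = 3.87464×10^8 km.
Semi-major axis of the transfer orbit: a_t = (1.216248×10^8 + 3.87464×10^8)/2 = 2.545444×10^8 km.
Circular speed at r = 1.216248×10^8 km: v_c = √(μ/r) = 33.051 km/s.
Transfer-orbit speed at the same r (vis-viva, a = a_t): v_t = √[μ(2/r − 1/a_t)] = 40.777 km/s.
Δv₁ = |v_t − v_c| = |40.777 − 33.051| = 7.726 km/s.

Δv₁ = 7.73 km/s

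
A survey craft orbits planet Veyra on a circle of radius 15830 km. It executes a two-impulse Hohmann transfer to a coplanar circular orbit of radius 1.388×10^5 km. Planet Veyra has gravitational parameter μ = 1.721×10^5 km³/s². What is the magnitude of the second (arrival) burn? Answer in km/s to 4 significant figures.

The Hohmann ellipse has a_t = (r₁ + r₂)/2 = 77315 km.
On the circular orbit at r = 1.388×10^5 km, v_c = √(μ/r) = 1.11351 km/s.
Vis-viva on the transfer ellipse at r = 1.388×10^5 km gives v_t = √[μ(2/r − 1/a_t)] = 0.503853 km/s.
Δv₂ = |v_t − v_c| = |0.503853 − 1.11351| = 0.6097 km/s.

Δv₂ = 0.6097 km/s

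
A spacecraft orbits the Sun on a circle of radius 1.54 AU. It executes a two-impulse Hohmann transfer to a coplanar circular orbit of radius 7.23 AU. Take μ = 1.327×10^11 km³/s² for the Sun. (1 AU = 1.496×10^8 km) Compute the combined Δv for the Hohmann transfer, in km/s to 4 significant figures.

In km: r₁ = 1.54 × 1.496×10^8 = 2.30384×10^8 km; r₂ = 7.23 × 1.496×10^8 = 1.081608×10^9 km.
The Hohmann ellipse has a_t = (r₁ + r₂)/2 = 6.55996×10^8 km.
Circular speed at r₁: v₁ = √(μ/r₁) = √(1.327×10^11/2.30384×10^8) = 24.000 km/s.
On the transfer ellipse at r₁, v² = μ(2/r − 1/a) gives v_p = √[μ(2/r₁ − 1/a_t)] = 30.817 km/s.
First burn Δv₁ = |v_p − v₁| = 6.817 km/s.
At r₂, v₂ = √(μ/r₂) = 11.076 km/s.
Transfer-orbit speed at r₂: v_a = √[μ(2/r₂ − 1/a_t)] = 6.5641 km/s.
Second burn Δv₂ = |v₂ − v_a| = 4.512 km/s.
Δv = Δv₁ + Δv₂ = 6.817 + 4.512 = 11.33 km/s.

Δv = 11.33 km/s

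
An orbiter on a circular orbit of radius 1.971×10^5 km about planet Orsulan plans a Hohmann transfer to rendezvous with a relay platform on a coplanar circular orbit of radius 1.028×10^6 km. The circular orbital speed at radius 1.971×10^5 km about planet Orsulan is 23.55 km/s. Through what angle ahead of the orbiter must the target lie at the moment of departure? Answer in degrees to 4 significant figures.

φ = 97.21°

From the circular-orbit relation v² = μ/r at r = 1.971×10^5 km: μ = v²r = (23.55)² × 1.971×10^5 = 1.09312×10^8 km³/s².
The Hohmann ellipse has a_t = (r₁ + r₂)/2 = 6.1255×10^5 km.
Transfer time t = π√(a_t³/μ) = 1.441×10^5 s.
The target's mean motion on its circular orbit is ω₂ = √(μ/r₂³) = 1.003×10^-5 rad/s.
Angle swept by the target during transfer: ω₂·t = 1.445 rad = 82.79°.
The orbiter traverses 180° on the transfer ellipse, so the target must lead by 180° − 82.79° = 97.21°.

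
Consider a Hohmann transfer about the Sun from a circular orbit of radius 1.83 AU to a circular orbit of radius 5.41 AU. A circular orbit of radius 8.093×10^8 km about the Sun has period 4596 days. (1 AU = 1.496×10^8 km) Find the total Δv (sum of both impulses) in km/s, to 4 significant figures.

From Kepler's third law T² = 4π²r³/μ at r = 8.093×10^8 km, T = 4596 days = 4596 × 86400 s = 3.970944×10^8 s: μ = 4π²r³/T² = 1.32709×10^11 km³/s².
In km: r₁ = 1.83 × 1.496×10^8 = 2.73768×10^8 km; r₂ = 5.41 × 1.496×10^8 = 8.09336×10^8 km.
Semi-major axis of the transfer orbit: a_t = (2.73768×10^8 + 8.09336×10^8)/2 = 5.41552×10^8 km.
At r₁ the circular-orbit speed is v₁ = √(μ/r₁) = 22.01705 km/s.
Transfer-orbit speed at r₁ (v² = μ(2/r − 1/a)): v_p = √[μ(2/r₁ − 1/a_t)] = 26.91556 km/s.
First burn Δv₁ = |v_p − v₁| = 4.8985 km/s.
Circular speed at r₂: v₂ = √(μ/r₂) = 12.8052 km/s.
Transfer-orbit speed at r₂: v_a = √[μ(2/r₂ − 1/a_t)] = 9.10452 km/s.
Second burn Δv₂ = |v₂ − v_a| = 3.7007 km/s.
Total Δv = Δv₁ + Δv₂ = 8.599 km/s.

Δv = 8.599 km/s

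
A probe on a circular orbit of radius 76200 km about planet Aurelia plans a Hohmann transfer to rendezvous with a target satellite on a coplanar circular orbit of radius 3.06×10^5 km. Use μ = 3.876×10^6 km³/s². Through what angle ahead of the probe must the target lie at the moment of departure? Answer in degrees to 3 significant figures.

Transfer-ellipse semi-major axis a_t = (r₁ + r₂)/2 = (76200 + 3.060×10^5)/2 = 1.911×10^5 km.
Transfer time t = π√(a_t³/μ) = 1.333058×10^5 s.
The target's mean motion on its circular orbit is ω₂ = √(μ/r₂³) = 1.163080×10^-5 rad/s.
Angle swept by the target during transfer: ω₂·t = 1.55045 rad = 88.83°.
The probe traverses 180° on the transfer ellipse, so the target must lead by 180° − 88.83° = 91.2°.

φ = 91.2°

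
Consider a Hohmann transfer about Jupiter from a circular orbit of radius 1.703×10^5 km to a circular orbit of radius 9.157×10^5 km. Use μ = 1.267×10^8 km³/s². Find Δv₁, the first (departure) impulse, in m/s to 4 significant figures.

Δv₁ = 8145 m/s

Semi-major axis of the transfer orbit: a_t = (1.703×10^5 + 9.157×10^5)/2 = 5.430×10^5 km.
On the circular orbit at r = 1.703×10^5 km, v_c = √(μ/r) = 27.276 km/s.
Vis-viva on the transfer ellipse at r = 1.703×10^5 km gives v_t = √[μ(2/r − 1/a_t)] = 35.421 km/s.
Δv₁ = |v_t − v_c| = |35.421 − 27.276| = 8.145 km/s.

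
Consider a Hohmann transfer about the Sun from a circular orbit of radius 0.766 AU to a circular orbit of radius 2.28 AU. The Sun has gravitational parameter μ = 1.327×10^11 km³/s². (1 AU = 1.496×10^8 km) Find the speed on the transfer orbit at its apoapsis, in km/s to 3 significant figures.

v = 14.0 km/s

In km: r₁ = 0.766 × 1.496×10^8 = 1.145936×10^8 km; r₂ = 2.28 × 1.496×10^8 = 3.41088×10^8 km.
The Hohmann ellipse has a_t = (r₁ + r₂)/2 = 2.278408×10^8 km.
At apoapsis, r = 3.41088×10^8 km.
From the vis-viva equation, v = √[μ(2/r − 1/a_t)] = 13.99 km/s.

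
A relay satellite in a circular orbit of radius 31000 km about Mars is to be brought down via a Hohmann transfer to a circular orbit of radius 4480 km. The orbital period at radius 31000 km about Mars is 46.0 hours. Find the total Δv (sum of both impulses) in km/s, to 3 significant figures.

Δv = 1.58 km/s

From Kepler's third law T² = 4π²r³/μ at r = 31000 km, T = 46.0 hours = 46.0 × 3600 s = 1.656×10^5 s: μ = 4π²r³/T² = 42886.9 km³/s².
The Hohmann ellipse has a_t = (r₁ + r₂)/2 = 17740 km.
At r₁ the circular-orbit speed is v₁ = √(μ/r₁) = 1.1762 km/s.
On the transfer ellipse at r₁, vis-viva equation gives v_a = √[μ(2/r₁ − 1/a_t)] = 0.59108 km/s.
First burn Δv₁ = |v_a − v₁| = 0.5851 km/s.
At r₂, v₂ = √(μ/r₂) = 3.094 km/s.
Transfer-orbit speed at r₂: v_p = √[μ(2/r₂ − 1/a_t)] = 4.090 km/s.
Second burn Δv₂ = |v₂ − v_p| = 0.9960 km/s.
Δv = Δv₁ + Δv₂ = 0.5851 + 0.9960 = 1.581 km/s.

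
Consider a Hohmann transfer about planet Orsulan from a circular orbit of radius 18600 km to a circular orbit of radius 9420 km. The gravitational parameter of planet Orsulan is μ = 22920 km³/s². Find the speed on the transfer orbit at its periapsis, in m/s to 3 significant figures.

v = 1800 m/s

Transfer-ellipse semi-major axis a_t = (r₁ + r₂)/2 = (18600 + 9420)/2 = 14010 km.
At periapsis, r = 9420 km.
Vis-viva: v = √[μ(2/r − 1/a_t)] = √[22920 × (2/9420 − 1/14010)] = 1.797 km/s.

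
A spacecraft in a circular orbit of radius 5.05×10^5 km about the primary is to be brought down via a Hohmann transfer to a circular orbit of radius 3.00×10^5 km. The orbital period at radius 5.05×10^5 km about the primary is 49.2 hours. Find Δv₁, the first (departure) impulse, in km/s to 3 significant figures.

From Kepler's third law T² = 4π²r³/μ at r = 5.05×10^5 km, T = 49.2 hours = 49.2 × 3600 s = 1.7712×10^5 s: μ = 4π²r³/T² = 1.62069×10^8 km³/s².
Transfer-ellipse semi-major axis a_t = (r₁ + r₂)/2 = (5.050×10^5 + 3.000×10^5)/2 = 4.025×10^5 km.
On the circular orbit at r = 5.050×10^5 km, v_c = √(μ/r) = 17.914 km/s.
Vis-viva on the transfer ellipse at r = 5.050×10^5 km gives v_t = √[μ(2/r − 1/a_t)] = 15.466 km/s.
Δv₁ = |v_t − v_c| = |15.466 − 17.914| = 2.448 km/s.

Δv₁ = 2.45 km/s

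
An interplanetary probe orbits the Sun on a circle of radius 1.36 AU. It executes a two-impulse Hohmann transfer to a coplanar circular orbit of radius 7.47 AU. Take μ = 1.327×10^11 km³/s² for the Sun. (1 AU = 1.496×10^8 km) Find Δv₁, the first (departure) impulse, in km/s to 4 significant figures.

Δv₁ = 7.681 km/s

In km: r₁ = 1.36 × 1.496×10^8 = 2.03456×10^8 km; r₂ = 7.47 × 1.496×10^8 = 1.117512×10^9 km.
The Hohmann ellipse has a_t = (r₁ + r₂)/2 = 6.60484×10^8 km.
On the circular orbit at r = 2.03456×10^8 km, v_c = √(μ/r) = 25.539 km/s.
Vis-viva on the transfer ellipse at r = 2.03456×10^8 km gives v_t = √[μ(2/r − 1/a_t)] = 33.220 km/s.
Δv₁ = |v_t − v_c| = |33.220 − 25.539| = 7.681 km/s.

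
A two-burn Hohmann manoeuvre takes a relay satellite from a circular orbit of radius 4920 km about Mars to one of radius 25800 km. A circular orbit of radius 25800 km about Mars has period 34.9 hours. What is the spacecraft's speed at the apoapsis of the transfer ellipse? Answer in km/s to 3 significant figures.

From Kepler's third law T² = 4π²r³/μ at r = 25800 km, T = 34.9 hours = 34.9 × 3600 s = 1.2564×10^5 s: μ = 4π²r³/T² = 42950.0 km³/s².
Transfer-ellipse semi-major axis a_t = (r₁ + r₂)/2 = (4920 + 25800)/2 = 15360 km.
At apoapsis, r = 25800 km.
From the vis-viva equation, v = √[μ(2/r − 1/a_t)] = 0.7302 km/s.

v = 0.730 km/s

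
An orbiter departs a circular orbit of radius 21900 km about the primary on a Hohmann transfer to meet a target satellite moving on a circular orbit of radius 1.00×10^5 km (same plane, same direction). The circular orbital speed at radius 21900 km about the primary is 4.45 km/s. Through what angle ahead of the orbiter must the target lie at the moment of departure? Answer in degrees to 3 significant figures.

φ = 94.3°

From the circular-orbit relation v² = μ/r at r = 21900 km: μ = v²r = (4.45)² × 21900 = 4.33675×10^5 km³/s².
Transfer-ellipse semi-major axis a_t = (r₁ + r₂)/2 = (21900 + 1.000×10^5)/2 = 60950 km.
Transfer time t = π√(a_t³/μ) = 71784 s.
Target angular speed ω₂ = √(μ/r₂³) = 2.0825×10^-5 rad/s.
Angle swept by the target during transfer: ω₂·t = 1.4949 rad = 85.651°.
The orbiter traverses 180° on the transfer ellipse, so the target must lead by 180° − 85.651° = 94.3°.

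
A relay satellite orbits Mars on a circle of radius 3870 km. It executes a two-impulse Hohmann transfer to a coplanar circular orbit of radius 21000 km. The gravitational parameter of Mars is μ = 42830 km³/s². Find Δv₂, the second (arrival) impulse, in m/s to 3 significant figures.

Semi-major axis of the transfer orbit: a_t = (3870 + 21000)/2 = 12435 km.
On the circular orbit at r = 21000 km, v_c = √(μ/r) = 1.4281 km/s.
Vis-viva on the transfer ellipse at r = 21000 km gives v_t = √[μ(2/r − 1/a_t)] = 0.79670 km/s.
Δv₂ = |v_t − v_c| = |0.79670 − 1.4281| = 0.6314 km/s.

Δv₂ = 631 m/s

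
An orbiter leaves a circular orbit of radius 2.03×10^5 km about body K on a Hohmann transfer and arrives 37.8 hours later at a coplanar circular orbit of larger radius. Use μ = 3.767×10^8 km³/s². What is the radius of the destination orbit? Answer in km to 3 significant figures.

Transfer time t = 37.8 hours = 1.3608×10^5 s, and t = π√(a_t³/μ).
So a_t = (μ t²/π²)^(1/3) = (3.767×10^8 × (1.3608×10^5)² / π²)^(1/3) = 8.9076×10^5 km.
Since a_t = (r₁ + r₂)/2, r₂ = 2a_t − r₁ = 2×8.9076×10^5 − 2.030×10^5 = 1.57852×10^6 km.

r₂ = 1.58×10^6 km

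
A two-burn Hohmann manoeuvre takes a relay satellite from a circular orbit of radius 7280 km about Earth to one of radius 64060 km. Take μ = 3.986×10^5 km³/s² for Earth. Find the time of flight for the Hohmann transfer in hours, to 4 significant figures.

Transfer-ellipse semi-major axis a_t = (r₁ + r₂)/2 = (7280 + 64060)/2 = 35670 km.
Transfer time t = π√(a_t³/μ) = π√((35670)³ / 3.986×10^5) = 33522 s.
Converting: 33522 s ÷ 3600 s/hour = 9.312 hours.

t = 9.312 hours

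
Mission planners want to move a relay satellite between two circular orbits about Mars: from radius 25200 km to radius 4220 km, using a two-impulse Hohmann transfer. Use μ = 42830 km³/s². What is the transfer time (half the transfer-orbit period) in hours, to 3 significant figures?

t = 7.52 hours

Transfer-ellipse semi-major axis a_t = (r₁ + r₂)/2 = (25200 + 4220)/2 = 14710 km.
Half the transfer-orbit period gives t = π√(a_t³/μ) = 27080 s.
Converting: 27080 s ÷ 3600 s/hour = 7.52 hours.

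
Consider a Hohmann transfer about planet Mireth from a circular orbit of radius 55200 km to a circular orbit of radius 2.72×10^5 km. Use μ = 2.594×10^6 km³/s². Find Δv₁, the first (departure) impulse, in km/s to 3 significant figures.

Δv₁ = 1.98 km/s

Semi-major axis of the transfer orbit: a_t = (55200 + 2.720×10^5)/2 = 1.636×10^5 km.
On the circular orbit at r = 55200 km, v_c = √(μ/r) = 6.855 km/s.
Transfer-orbit speed at the same r (vis-viva, a = a_t): v_t = √[μ(2/r − 1/a_t)] = 8.839 km/s.
Δv₁ = |v_t − v_c| = |8.839 − 6.855| = 1.984 km/s.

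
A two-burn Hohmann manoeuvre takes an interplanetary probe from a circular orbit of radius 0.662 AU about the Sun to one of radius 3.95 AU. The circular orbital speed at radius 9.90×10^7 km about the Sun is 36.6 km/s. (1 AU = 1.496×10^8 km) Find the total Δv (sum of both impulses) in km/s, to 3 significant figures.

Δv = 18.3 km/s

From the circular-orbit relation v² = μ/r at r = 9.90×10^7 km: μ = v²r = (36.6)² × 9.90×10^7 = 1.32616×10^11 km³/s².
In km: r₁ = 0.662 × 1.496×10^8 = 9.90352×10^7 km; r₂ = 3.95 × 1.496×10^8 = 5.9092×10^8 km.
Semi-major axis of the transfer orbit: a_t = (9.90352×10^7 + 5.9092×10^8)/2 = 3.449776×10^8 km.
At r₁ the circular-orbit speed is v₁ = √(μ/r₁) = 36.59 km/s.
On the transfer ellipse at r₁, vis-viva gives v_p = √[μ(2/r₁ − 1/a_t)] = 47.89 km/s.
First burn Δv₁ = |v_p − v₁| = 11.30 km/s.
Circular speed at r₂: v₂ = √(μ/r₂) = 14.981 km/s.
Transfer-orbit speed at r₂: v_a = √[μ(2/r₂ − 1/a_t)] = 8.0266 km/s.
Second burn Δv₂ = |v₂ − v_a| = 6.954 km/s.
Δv = Δv₁ + Δv₂ = 11.30 + 6.954 = 18.25 km/s.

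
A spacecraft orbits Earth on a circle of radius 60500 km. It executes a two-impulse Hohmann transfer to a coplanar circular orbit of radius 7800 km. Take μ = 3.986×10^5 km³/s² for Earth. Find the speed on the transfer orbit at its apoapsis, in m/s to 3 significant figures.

v = 1230 m/s

Semi-major axis of the transfer orbit: a_t = (60500 + 7800)/2 = 34150 km.
The apoapsis of the transfer ellipse is at r = 60500 km.
From the vis-viva equation, v = √[μ(2/r − 1/a_t)] = 1.227 km/s.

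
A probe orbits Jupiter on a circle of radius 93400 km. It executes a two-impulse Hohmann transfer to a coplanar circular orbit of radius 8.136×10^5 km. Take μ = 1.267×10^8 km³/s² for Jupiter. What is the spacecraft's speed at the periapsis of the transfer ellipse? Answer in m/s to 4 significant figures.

v = 49330 m/s

Semi-major axis of the transfer orbit: a_t = (93400 + 8.136×10^5)/2 = 4.535×10^5 km.
The periapsis of the transfer ellipse is at r = 93400 km.
Vis-viva: v = √[μ(2/r − 1/a_t)] = √[1.267×10^8 × (2/93400 − 1/4.535×10^5)] = 49.33 km/s.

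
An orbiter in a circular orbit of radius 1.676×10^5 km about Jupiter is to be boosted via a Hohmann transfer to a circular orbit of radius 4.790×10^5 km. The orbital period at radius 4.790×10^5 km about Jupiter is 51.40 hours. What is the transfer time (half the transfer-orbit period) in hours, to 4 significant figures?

t = 14.25 hours

From Kepler's third law T² = 4π²r³/μ at r = 4.790×10^5 km, T = 51.40 hours = 51.40 × 3600 s = 1.8504×10^5 s: μ = 4π²r³/T² = 1.26717×10^8 km³/s².
Semi-major axis of the transfer orbit: a_t = (1.676×10^5 + 4.790×10^5)/2 = 3.233×10^5 km.
Half the transfer-orbit period gives t = π√(a_t³/μ) = 51300 s.
Converting: 51300 s ÷ 3600 s/hour = 14.25 hours.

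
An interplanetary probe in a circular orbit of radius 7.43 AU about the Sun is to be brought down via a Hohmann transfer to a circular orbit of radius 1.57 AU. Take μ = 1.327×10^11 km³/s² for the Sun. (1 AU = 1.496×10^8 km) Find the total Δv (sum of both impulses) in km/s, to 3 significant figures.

Δv = 11.2 km/s

In km: r₁ = 7.43 × 1.496×10^8 = 1.111528×10^9 km; r₂ = 1.57 × 1.496×10^8 = 2.34872×10^8 km.
Semi-major axis of the transfer orbit: a_t = (1.111528×10^9 + 2.34872×10^8)/2 = 6.732×10^8 km.
At r₁ the circular-orbit speed is v₁ = √(μ/r₁) = 10.9264 km/s.
On the transfer ellipse at r₁, vis-viva gives v_a = √[μ(2/r₁ − 1/a_t)] = 6.45385 km/s.
First burn Δv₁ = |v_a − v₁| = 4.473 km/s.
Circular speed at r₂: v₂ = √(μ/r₂) = 23.7695 km/s.
Transfer-orbit speed at r₂: v_p = √[μ(2/r₂ − 1/a_t)] = 30.5427 km/s.
Second burn Δv₂ = |v₂ − v_p| = 6.773 km/s.
Total Δv = Δv₁ + Δv₂ = 11.25 km/s.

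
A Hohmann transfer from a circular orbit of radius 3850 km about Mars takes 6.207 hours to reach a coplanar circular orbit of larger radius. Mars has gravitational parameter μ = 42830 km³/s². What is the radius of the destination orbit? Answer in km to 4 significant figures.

Transfer time t = 6.207 hours = 22345.2 s, and t = π√(a_t³/μ).
So a_t = (μ t²/π²)^(1/3) = (42830 × (22345.2)² / π²)^(1/3) = 12940 km.
Since a_t = (r₁ + r₂)/2, r₂ = 2a_t − r₁ = 2×12940 − 3850 = 22030 km.

r₂ = 22030 km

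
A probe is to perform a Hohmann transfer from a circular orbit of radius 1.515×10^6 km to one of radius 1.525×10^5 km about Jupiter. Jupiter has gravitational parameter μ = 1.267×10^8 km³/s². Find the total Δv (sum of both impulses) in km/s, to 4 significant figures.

The Hohmann ellipse has a_t = (r₁ + r₂)/2 = 8.3375×10^5 km.
At r₁ the circular-orbit speed is v₁ = √(μ/r₁) = 9.145 km/s.
Transfer-orbit speed at r₁ (vis-viva): v_a = √[μ(2/r₁ − 1/a_t)] = 3.911 km/s.
First burn Δv₁ = |v_a − v₁| = 5.234 km/s.
Circular speed at r₂: v₂ = √(μ/r₂) = 28.82 km/s.
Transfer-orbit speed at r₂: v_p = √[μ(2/r₂ − 1/a_t)] = 38.85 km/s.
Second burn Δv₂ = |v₂ − v_p| = 10.03 km/s.
Total Δv = Δv₁ + Δv₂ = 15.26 km/s.

Δv = 15.26 km/s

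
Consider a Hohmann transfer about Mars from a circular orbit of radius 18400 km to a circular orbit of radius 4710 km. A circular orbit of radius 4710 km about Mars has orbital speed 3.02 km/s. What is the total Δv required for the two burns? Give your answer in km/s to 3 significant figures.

Δv = 1.34 km/s

From the circular-orbit relation v² = μ/r at r = 4710 km: μ = v²r = (3.02)² × 4710 = 42957.1 km³/s².
Transfer-ellipse semi-major axis a_t = (r₁ + r₂)/2 = (18400 + 4710)/2 = 11555 km.
Circular speed at r₁: v₁ = √(μ/r₁) = √(42957.1/18400) = 1.5279 km/s.
Transfer-orbit speed at r₁ (vis-viva): v_a = √[μ(2/r₁ − 1/a_t)] = 0.97552 km/s.
First burn Δv₁ = |v_a − v₁| = 0.5524 km/s.
Circular speed at r₂: v₂ = √(μ/r₂) = 3.0200 km/s.
Transfer-orbit speed at r₂: v_p = √[μ(2/r₂ − 1/a_t)] = 3.8109 km/s.
Second burn Δv₂ = |v₂ − v_p| = 0.7909 km/s.
Total Δv = Δv₁ + Δv₂ = 1.343 km/s.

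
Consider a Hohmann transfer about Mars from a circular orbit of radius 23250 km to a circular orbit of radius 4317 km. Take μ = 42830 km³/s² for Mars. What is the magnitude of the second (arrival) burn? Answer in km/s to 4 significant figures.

Semi-major axis of the transfer orbit: a_t = (23250 + 4317)/2 = 13783.5 km.
Circular speed at r = 4317 km: v_c = √(μ/r) = 3.1498 km/s.
Transfer-orbit speed at the same r (vis-viva, a = a_t): v_t = √[μ(2/r − 1/a_t)] = 4.0909 km/s.
Δv₂ = |v_t − v_c| = |4.0909 − 3.1498| = 0.9411 km/s.

Δv₂ = 0.9411 km/s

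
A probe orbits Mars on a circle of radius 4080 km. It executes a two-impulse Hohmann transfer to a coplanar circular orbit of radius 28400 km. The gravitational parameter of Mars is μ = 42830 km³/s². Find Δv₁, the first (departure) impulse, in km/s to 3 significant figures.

Δv₁ = 1.04 km/s

The Hohmann ellipse has a_t = (r₁ + r₂)/2 = 16240 km.
Circular speed at r = 4080 km: v_c = √(μ/r) = 3.240 km/s.
Transfer-orbit speed at the same r (vis-viva, a = a_t): v_t = √[μ(2/r − 1/a_t)] = 4.285 km/s.
Δv₁ = |v_t − v_c| = |4.285 − 3.240| = 1.045 km/s.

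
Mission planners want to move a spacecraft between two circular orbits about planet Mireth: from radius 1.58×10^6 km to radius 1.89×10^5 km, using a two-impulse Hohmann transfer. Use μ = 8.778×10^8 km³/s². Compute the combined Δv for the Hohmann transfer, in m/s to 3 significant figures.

The Hohmann ellipse has a_t = (r₁ + r₂)/2 = 8.845×10^5 km.
Circular speed at r₁: v₁ = √(μ/r₁) = √(8.778×10^8/1.580×10^6) = 23.571 km/s.
Transfer-orbit speed at r₁ (vis-viva): v_a = √[μ(2/r₁ − 1/a_t)] = 10.896 km/s.
First burn Δv₁ = |v_a − v₁| = 12.675 km/s.
At r₂, v₂ = √(μ/r₂) = 68.150 km/s.
Transfer-orbit speed at r₂: v_p = √[μ(2/r₂ − 1/a_t)] = 91.085 km/s.
Second burn Δv₂ = |v₂ − v_p| = 22.935 km/s.
Total Δv = Δv₁ + Δv₂ = 35.61 km/s.

Δv = 35600 m/s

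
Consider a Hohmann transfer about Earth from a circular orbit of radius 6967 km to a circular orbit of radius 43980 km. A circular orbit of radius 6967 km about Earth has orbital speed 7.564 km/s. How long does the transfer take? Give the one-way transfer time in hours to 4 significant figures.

t = 5.620 hours

From the circular-orbit relation v² = μ/r at r = 6967 km: μ = v²r = (7.564)² × 6967 = 3.98611×10^5 km³/s².
Transfer-ellipse semi-major axis a_t = (r₁ + r₂)/2 = (6967 + 43980)/2 = 25473.5 km.
Transfer time t = π√(a_t³/μ) = π√((25473.5)³ / 3.98611×10^5) = 20231 s.
Converting: 20231 s ÷ 3600 s/hour = 5.620 hours.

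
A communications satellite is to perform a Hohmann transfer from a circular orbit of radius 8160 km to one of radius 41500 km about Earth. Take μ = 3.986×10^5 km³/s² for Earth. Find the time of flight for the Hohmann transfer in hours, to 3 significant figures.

t = 5.41 hours

The Hohmann ellipse has a_t = (r₁ + r₂)/2 = 24830 km.
Half the transfer-orbit period gives t = π√(a_t³/μ) = 19470 s.
Converting: 19470 s ÷ 3600 s/hour = 5.41 hours.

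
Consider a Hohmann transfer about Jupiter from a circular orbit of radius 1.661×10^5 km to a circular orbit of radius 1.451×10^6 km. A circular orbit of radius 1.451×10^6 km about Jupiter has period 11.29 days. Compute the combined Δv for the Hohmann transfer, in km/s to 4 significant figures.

Δv = 14.49 km/s

From Kepler's third law T² = 4π²r³/μ at r = 1.451×10^6 km, T = 11.29 days = 11.29 × 86400 s = 9.75456×10^5 s: μ = 4π²r³/T² = 1.26750×10^8 km³/s².
Transfer-ellipse semi-major axis a_t = (r₁ + r₂)/2 = (1.661×10^5 + 1.451×10^6)/2 = 8.0855×10^5 km.
Circular speed at r₁: v₁ = √(μ/r₁) = √(1.26750×10^8/1.661×10^5) = 27.624 km/s.
On the transfer ellipse at r₁, vis-viva equation gives v_p = √[μ(2/r₁ − 1/a_t)] = 37.006 km/s.
First burn Δv₁ = |v_p − v₁| = 9.382 km/s.
At r₂, v₂ = √(μ/r₂) = 9.346 km/s.
Transfer-orbit speed at r₂: v_a = √[μ(2/r₂ − 1/a_t)] = 4.236 km/s.
Second burn Δv₂ = |v₂ − v_a| = 5.110 km/s.
Total Δv = Δv₁ + Δv₂ = 14.49 km/s.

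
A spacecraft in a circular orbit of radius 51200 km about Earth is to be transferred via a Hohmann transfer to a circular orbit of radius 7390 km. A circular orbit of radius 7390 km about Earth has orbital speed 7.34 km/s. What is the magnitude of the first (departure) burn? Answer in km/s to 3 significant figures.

Δv₁ = 1.39 km/s

From the circular-orbit relation v² = μ/r at r = 7390 km: μ = v²r = (7.34)² × 7390 = 3.98141×10^5 km³/s².
The Hohmann ellipse has a_t = (r₁ + r₂)/2 = 29295 km.
Circular speed at r = 51200 km: v_c = √(μ/r) = 2.789 km/s.
Transfer-orbit speed at the same r (vis-viva, a = a_t): v_t = √[μ(2/r − 1/a_t)] = 1.401 km/s.
Δv₁ = |v_t − v_c| = |1.401 − 2.789| = 1.388 km/s.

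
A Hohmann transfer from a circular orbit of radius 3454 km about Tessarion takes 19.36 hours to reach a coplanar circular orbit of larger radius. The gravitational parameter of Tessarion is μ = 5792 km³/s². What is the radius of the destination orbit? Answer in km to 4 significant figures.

Transfer time t = 19.36 hours = 69696 s, and t = π√(a_t³/μ).
So a_t = (μ t²/π²)^(1/3) = (5792 × (69696)² / π²)^(1/3) = 14179 km.
Since a_t = (r₁ + r₂)/2, r₂ = 2a_t − r₁ = 2×14179 − 3454 = 24904 km.

r₂ = 24900 km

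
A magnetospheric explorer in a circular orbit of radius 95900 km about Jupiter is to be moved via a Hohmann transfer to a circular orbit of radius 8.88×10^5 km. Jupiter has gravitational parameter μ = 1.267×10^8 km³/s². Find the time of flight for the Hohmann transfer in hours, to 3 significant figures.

The Hohmann ellipse has a_t = (r₁ + r₂)/2 = 4.9195×10^5 km.
Transfer time t = π√(a_t³/μ) = π√((4.9195×10^5)³ / 1.267×10^8) = 96304 s.
Converting: 96304 s ÷ 3600 s/hour = 26.8 hours.

t = 26.8 hours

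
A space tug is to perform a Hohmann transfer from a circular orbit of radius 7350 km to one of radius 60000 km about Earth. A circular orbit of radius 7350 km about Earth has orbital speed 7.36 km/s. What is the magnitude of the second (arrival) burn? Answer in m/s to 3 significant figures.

From the circular-orbit relation v² = μ/r at r = 7350 km: μ = v²r = (7.36)² × 7350 = 3.98147×10^5 km³/s².
Semi-major axis of the transfer orbit: a_t = (7350 + 60000)/2 = 33675 km.
Circular speed at r = 60000 km: v_c = √(μ/r) = 2.576 km/s.
Transfer-orbit speed at the same r (vis-viva, a = a_t): v_t = √[μ(2/r − 1/a_t)] = 1.203 km/s.
Δv₂ = |v_t − v_c| = |1.203 − 2.576| = 1.373 km/s.

Δv₂ = 1370 m/s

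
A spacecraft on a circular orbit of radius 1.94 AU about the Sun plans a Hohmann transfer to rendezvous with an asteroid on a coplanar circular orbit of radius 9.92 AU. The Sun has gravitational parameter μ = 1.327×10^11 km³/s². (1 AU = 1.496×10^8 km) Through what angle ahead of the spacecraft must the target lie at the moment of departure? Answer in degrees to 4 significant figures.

φ = 96.81°

In km: r₁ = 1.94 × 1.496×10^8 = 2.90224×10^8 km; r₂ = 9.92 × 1.496×10^8 = 1.484032×10^9 km.
Semi-major axis of the transfer orbit: a_t = (2.90224×10^8 + 1.484032×10^9)/2 = 8.87128×10^8 km.
Transfer time t = π√(a_t³/μ) = 2.279×10^8 s.
The target's mean motion on its circular orbit is ω₂ = √(μ/r₂³) = 6.372×10^-9 rad/s.
Angle swept by the target during transfer: ω₂·t = 1.452 rad = 83.19°.
The spacecraft traverses 180° on the transfer ellipse, so the target must lead by 180° − 83.19° = 96.81°.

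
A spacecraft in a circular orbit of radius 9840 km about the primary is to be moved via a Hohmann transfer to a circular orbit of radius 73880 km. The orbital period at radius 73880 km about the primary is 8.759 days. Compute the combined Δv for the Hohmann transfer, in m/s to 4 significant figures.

From Kepler's third law T² = 4π²r³/μ at r = 73880 km, T = 8.759 days = 8.759 × 86400 s = 7.567776×10^5 s: μ = 4π²r³/T² = 27797.4 km³/s².
Semi-major axis of the transfer orbit: a_t = (9840 + 73880)/2 = 41860 km.
Circular speed at r₁: v₁ = √(μ/r₁) = √(27797.4/9840) = 1.6808 km/s.
Transfer-orbit speed at r₁ (v² = μ(2/r − 1/a)): v_p = √[μ(2/r₁ − 1/a_t)] = 2.2329 km/s.
First burn Δv₁ = |v_p − v₁| = 0.5521 km/s.
At r₂, v₂ = √(μ/r₂) = 0.6134 km/s.
Transfer-orbit speed at r₂: v_a = √[μ(2/r₂ − 1/a_t)] = 0.2974 km/s.
Second burn Δv₂ = |v₂ − v_a| = 0.3160 km/s.
Δv = Δv₁ + Δv₂ = 0.5521 + 0.3160 = 0.8681 km/s.

Δv = 868.1 m/s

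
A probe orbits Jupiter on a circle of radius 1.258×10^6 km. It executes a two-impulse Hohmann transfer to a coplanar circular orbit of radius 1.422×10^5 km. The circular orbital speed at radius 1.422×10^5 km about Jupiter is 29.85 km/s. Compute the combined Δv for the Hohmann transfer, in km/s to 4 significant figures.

From the circular-orbit relation v² = μ/r at r = 1.422×10^5 km: μ = v²r = (29.85)² × 1.422×10^5 = 1.26703×10^8 km³/s².
The Hohmann ellipse has a_t = (r₁ + r₂)/2 = 7.001×10^5 km.
Circular speed at r₁: v₁ = √(μ/r₁) = √(1.26703×10^8/1.258×10^6) = 10.03584 km/s.
On the transfer ellipse at r₁, vis-viva equation gives v_a = √[μ(2/r₁ − 1/a_t)] = 4.522969 km/s.
First burn Δv₁ = |v_a − v₁| = 5.5129 km/s.
At r₂, v₂ = √(μ/r₂) = 29.850 km/s.
Transfer-orbit speed at r₂: v_p = √[μ(2/r₂ − 1/a_t)] = 40.013 km/s.
Second burn Δv₂ = |v₂ − v_p| = 10.163 km/s.
Total Δv = Δv₁ + Δv₂ = 15.68 km/s.

Δv = 15.68 km/s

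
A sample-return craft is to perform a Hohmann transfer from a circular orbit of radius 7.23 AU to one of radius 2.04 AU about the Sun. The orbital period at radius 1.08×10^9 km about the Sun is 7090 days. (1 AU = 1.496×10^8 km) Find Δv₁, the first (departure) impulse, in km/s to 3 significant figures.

From Kepler's third law T² = 4π²r³/μ at r = 1.08×10^9 km, T = 7090 days = 7090 × 86400 s = 6.12576×10^8 s: μ = 4π²r³/T² = 1.32529×10^11 km³/s².
In km: r₁ = 7.23 × 1.496×10^8 = 1.081608×10^9 km; r₂ = 2.04 × 1.496×10^8 = 3.05184×10^8 km.
Transfer-ellipse semi-major axis a_t = (r₁ + r₂)/2 = (1.081608×10^9 + 3.05184×10^8)/2 = 6.93396×10^8 km.
On the circular orbit at r = 1.081608×10^9 km, v_c = √(μ/r) = 11.07 km/s.
Transfer-orbit speed at the same r (vis-viva, a = a_t): v_t = √[μ(2/r − 1/a_t)] = 7.344 km/s.
Δv₁ = |v_t − v_c| = |7.344 − 11.07| = 3.726 km/s.

Δv₁ = 3.73 km/s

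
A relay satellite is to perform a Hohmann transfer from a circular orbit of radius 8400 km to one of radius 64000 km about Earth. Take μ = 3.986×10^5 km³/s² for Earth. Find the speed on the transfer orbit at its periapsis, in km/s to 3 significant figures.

Transfer-ellipse semi-major axis a_t = (r₁ + r₂)/2 = (8400 + 64000)/2 = 36200 km.
At periapsis, r = 8400 km.
Vis-viva: v = √[μ(2/r − 1/a_t)] = √[3.986×10^5 × (2/8400 − 1/36200)] = 9.159 km/s.

v = 9.16 km/s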